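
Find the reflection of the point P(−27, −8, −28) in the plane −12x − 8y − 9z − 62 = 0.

(21, 24, 8)

n = (−12, −8, −9), |n|² = 289, n·P − 62 = 578, so t = 578/289 = 2.
Foot F = P − 2·n = (−3, 8, −10); the reflection is 2F − P = (21, 24, 8).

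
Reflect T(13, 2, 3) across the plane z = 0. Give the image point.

With n = (0, 0, 1), the signed offset is (n·T − 0)/|n|² = 3/1 = 3.
T' = T − 2t·n = (13, 2, 3) − 6·(0, 0, 1) = (13, 2, −3).

(13, 2, -3)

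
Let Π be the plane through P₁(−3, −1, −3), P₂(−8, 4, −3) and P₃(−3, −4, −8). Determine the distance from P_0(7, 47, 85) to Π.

26/√59

P₁P₂ = (−5, 5, 0) and P₁P₃ = (0, −3, −5), so a normal is n = P₁P₂ × P₁P₃ = (−25, −25, 15).
Then n·(7, 47, 85) − 55 = −130.
|n| = √(625 + 625 + 225) = 5√59, so the distance is |-130|/(5√59) = 26√59/59.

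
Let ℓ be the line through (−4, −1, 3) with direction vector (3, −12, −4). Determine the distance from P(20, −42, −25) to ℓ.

√337

Direction vector d = (3, −12, −4).
AP = (24, −41, −28), and AP × d = (−172, 12, −165).
|AP × d|² = 56953 and |d|² = 169, so the distance is √(56953/169) = √337.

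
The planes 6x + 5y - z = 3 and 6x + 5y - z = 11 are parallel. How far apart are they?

Both planes have normal n = (6, 5, -1), |n| = √62. Any point on the first plane is at distance |11 − 3|/|n| = 8/√62 = 4√62/31 from the second.

8/√62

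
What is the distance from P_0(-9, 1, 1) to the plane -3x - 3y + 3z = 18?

√3

d = |(-3)·(-9) + (-3)·1 + 3·1 − 18| / √(9 + 9 + 9) = |9| / (3√3) = √3.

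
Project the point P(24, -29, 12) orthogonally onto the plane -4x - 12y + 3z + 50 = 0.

n = (-4, -12, 3), |n|² = 169, and n·P − (-50) = 338.
t = 338/169 = 2, so the foot is P − t·n = (24, -29, 12) − 2·(-4, -12, 3) = (32, -5, 6).

(32, -5, 6)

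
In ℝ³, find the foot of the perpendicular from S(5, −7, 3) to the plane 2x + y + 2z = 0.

(3, -8, 1)

n = (2, 1, 2), |n|² = 9, and n·S − 0 = 9.
t = 9/9 = 1, so the foot is S − t·n = (5, −7, 3) − 1·(2, 1, 2) = (3, −8, 1).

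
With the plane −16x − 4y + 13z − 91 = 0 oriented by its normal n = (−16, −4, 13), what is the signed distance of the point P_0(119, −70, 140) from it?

5

n·P_0 − 91 = 105.
|n| = 21, so the signed distance is 105/21 = 5.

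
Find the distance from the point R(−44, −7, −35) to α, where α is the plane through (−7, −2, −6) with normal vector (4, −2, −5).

The plane has equation n·(r − (−7, −2, −6)) = 0, i.e. n·r = 6.
d = |4·(-44) + (-2)·(-7) + (-5)·(-35) − 6| / √(16 + 4 + 25) = |7| / (3√5) = 7√5/15.

7√5/15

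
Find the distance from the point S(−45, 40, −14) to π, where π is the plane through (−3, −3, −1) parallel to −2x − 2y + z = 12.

Parallel planes share the normal n = (−2, −2, 1); since (−3, −3, −1) lies on the plane, its equation is −2x − 2y + z = 11.
Then n·(−45, 40, −14) − 11 = −15.
|n| = √(4 + 4 + 1) = 3, so the distance is |-15|/3 = 5.

5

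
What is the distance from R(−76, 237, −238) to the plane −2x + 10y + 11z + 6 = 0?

6

Normal vector n = (−2, 10, 11), and n·(−76, 237, −238) − (−6) = −90.
|n| = √(4 + 100 + 121) = 15, so the distance is |-90|/15 = 6.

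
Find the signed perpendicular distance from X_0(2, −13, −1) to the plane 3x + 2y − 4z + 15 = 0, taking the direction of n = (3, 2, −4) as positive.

-√29/29

n·X_0 − (-15) = -1.
|n| = √29, so the signed distance is -√29/29.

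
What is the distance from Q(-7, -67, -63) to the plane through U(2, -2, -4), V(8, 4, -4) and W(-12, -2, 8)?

7

UV = (6, 6, 0) and UW = (-14, 0, 12), so a normal is n = UV × UW = (72, -72, 84).
Then n·(-7, -67, -63) - (-48) = -924.
|n| = √(5184 + 5184 + 7056) = 132, so the distance is |-924|/132 = 7.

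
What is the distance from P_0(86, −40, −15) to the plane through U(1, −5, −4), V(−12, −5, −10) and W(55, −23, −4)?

1

UV = (−13, 0, −6) and UW = (54, −18, 0), so a normal is n = UV × UW = (−108, −324, 234).
Then n·(86, −40, −15) − 576 = −414.
|n| = √(11664 + 104976 + 54756) = 414, so the distance is |-414|/414 = 1.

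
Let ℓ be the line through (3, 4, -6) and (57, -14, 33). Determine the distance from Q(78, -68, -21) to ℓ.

A direction vector is d = (54, -18, 39).
AP = (75, -72, -15); AP·d = 4761, |AP|² = 11034, |d|² = 4761.
distance² = |AP|² − (AP·d)²/|d|² = 11034 − 22667121/4761 = 6273, so the distance is 3√697.

3√697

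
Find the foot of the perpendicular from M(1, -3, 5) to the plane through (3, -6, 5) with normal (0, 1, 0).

The perpendicular from M has direction n = (0, 1, 0): r = (1, -3, 5) + λ(0, 1, 0).
Substitute into the plane: n·(M + λn) = -6 gives -3 + 1λ = -6, so λ = -3.
Foot = (1, -3, 5) + (-3)·(0, 1, 0) = (1, -6, 5).

(1, -6, 5)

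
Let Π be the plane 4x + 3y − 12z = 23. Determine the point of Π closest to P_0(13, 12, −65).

The perpendicular from P_0 has direction n = (4, 3, −12): r = (13, 12, −65) + μ(4, 3, −12).
Substitute into the plane: n·(P_0 + μn) = 23 gives 868 + 169μ = 23, so μ = -5.
Foot = (13, 12, −65) + (-5)·(4, 3, −12) = (−7, −3, −5).

(-7, -3, -5)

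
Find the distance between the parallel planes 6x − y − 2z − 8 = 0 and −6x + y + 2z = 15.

Divide the second equation by -1 to match normals: 6x − y − 2z = -15.
Both planes have normal n = (6, −1, −2), |n| = √41. Any point on the first plane is at distance |(-15) − 8|/|n| = 23/√41 = 23√41/41 from the second.

23√41/41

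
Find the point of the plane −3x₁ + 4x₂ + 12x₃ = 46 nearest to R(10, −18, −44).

(-2, -2, 4)

n = (−3, 4, 12), |n|² = 169, and n·R − 46 = -676.
t = -676/169 = -4, so the foot is R − t·n = (10, −18, −44) − (-4)·(−3, 4, 12) = (−2, −2, 4).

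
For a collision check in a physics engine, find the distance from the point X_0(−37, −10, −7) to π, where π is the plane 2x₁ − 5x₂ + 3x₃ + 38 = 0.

d = |2·(-37) + (-5)·(-10) + 3·(-7) − (-38)| / √(4 + 25 + 9) = |-7| / √38 = 7√38/38.

7√38/38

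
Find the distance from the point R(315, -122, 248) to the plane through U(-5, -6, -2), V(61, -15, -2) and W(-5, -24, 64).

4

UV = (66, -9, 0) and UW = (0, -18, 66), so a normal is n = UV × UW = (-594, -4356, -1188).
n = (-594, -4356, -1188); n·P − 31482 = 18216; |n| = 4554; distance = 18216/4554 = 4.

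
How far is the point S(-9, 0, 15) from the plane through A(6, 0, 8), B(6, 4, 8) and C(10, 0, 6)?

AB = (0, 4, 0) and AC = (4, 0, -2), so a normal is n = AB × AC = (-8, 0, -16).
Then n·(-9, 0, 15) - (-176) = 8.
|n| = √(64 + 0 + 256) = 8√5, so the distance is |8|/(8√5) = 1/√5.

1/√5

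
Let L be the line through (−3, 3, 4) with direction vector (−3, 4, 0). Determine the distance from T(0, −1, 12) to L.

Direction vector d = (−3, 4, 0).
AP = (3, −4, 8); AP·d = -25, |AP|² = 89, |d|² = 25.
distance² = |AP|² − (AP·d)²/|d|² = 89 − 625/25 = 64, so the distance is 8.

8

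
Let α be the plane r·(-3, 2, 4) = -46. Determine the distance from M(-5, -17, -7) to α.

√29/29

n = (-3, 2, 4); n·P − (-46) = -1; |n| = √29; distance = 1/√29.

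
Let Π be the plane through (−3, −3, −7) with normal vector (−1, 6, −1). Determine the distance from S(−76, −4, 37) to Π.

23/√38

The plane has equation n·(r − (−3, −3, −7)) = 0, i.e. n·r = -8.
Then n·(−76, −4, 37) − (−8) = 23.
|n| = √(1 + 36 + 1) = √38, so the distance is |23|/√38 = 23/√38.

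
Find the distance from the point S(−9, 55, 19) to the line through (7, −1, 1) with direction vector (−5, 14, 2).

2√29

Direction vector d = (−5, 14, 2).
AP = (−16, 56, 18); AP·d = 900, |AP|² = 3716, |d|² = 225.
distance² = |AP|² − (AP·d)²/|d|² = 3716 − 810000/225 = 116, so the distance is 2√29.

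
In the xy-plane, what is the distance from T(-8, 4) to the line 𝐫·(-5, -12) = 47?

The normal to the line is n = (-5, -12) with |n| = 13.
|n·T − 47| = |-8 − 47| = 55, so the distance is 55/13.

55/13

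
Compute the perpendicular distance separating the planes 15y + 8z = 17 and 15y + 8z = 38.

21/17

Both planes have normal n = (0, 15, 8), |n| = 17. Any point on the first plane is at distance |38 − 17|/|n| = 21/17 from the second.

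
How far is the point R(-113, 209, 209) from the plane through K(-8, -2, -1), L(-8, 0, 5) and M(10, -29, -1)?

9

KL = (0, 2, 6) and KM = (18, -27, 0), so a normal is n = KL × KM = (162, 108, -36).
n = (162, 108, -36); n·P − (-1476) = -1782; |n| = 198; distance = 1782/198 = 9.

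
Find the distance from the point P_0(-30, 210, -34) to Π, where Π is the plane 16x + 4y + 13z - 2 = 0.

4

Normal vector n = (16, 4, 13), and n·(-30, 210, -34) - 2 = -84.
|n| = √(256 + 16 + 169) = 21, so the distance is |-84|/21 = 4.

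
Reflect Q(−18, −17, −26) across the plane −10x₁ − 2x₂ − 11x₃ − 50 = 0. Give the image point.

(22, -9, 18)

With n = (−10, −2, −11), the signed offset is (n·Q − 50)/|n|² = 450/225 = 2.
Q' = Q − 2t·n = (−18, −17, −26) − 4·(−10, −2, −11) = (22, −9, 18).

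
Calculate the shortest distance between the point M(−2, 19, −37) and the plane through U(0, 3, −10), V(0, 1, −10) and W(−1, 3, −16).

15/√37

UV = (0, −2, 0) and UW = (−1, 0, −6), so a normal is n = UV × UW = (12, 0, −2).
d = |12·(-2) + (-2)·(-37) − 20| / √(144 + 0 + 4) = |30| / (2√37) = 15√37/37.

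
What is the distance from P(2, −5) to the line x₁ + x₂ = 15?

The normal to the line is n = (1, 1) with |n| = √2.
|n·P − 15| = |-3 − 15| = 18, so the distance is 18/√2 = 9√2.

9√2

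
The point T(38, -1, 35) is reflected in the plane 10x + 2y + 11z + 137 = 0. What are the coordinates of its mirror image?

(-42, -17, -53)

With n = (10, 2, 11), the signed offset is (n·T − (-137))/|n|² = 900/225 = 4.
T' = T − 2t·n = (38, -1, 35) − 8·(10, 2, 11) = (-42, -17, -53).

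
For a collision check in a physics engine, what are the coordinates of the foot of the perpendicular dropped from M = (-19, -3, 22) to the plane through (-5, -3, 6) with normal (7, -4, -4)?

(-5, -11, 14)

The perpendicular from M has direction n = (7, -4, -4): r = (-19, -3, 22) + λ(7, -4, -4).
Substitute into the plane: n·(M + λn) = -47 gives -209 + 81λ = -47, so λ = 2.
Foot = (-19, -3, 22) + 2·(7, -4, -4) = (-5, -11, 14).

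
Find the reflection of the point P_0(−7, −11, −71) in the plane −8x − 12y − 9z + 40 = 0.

(41, 61, -17)

n = (−8, −12, −9), |n|² = 289, n·P_0 − (-40) = 867, so t = 867/289 = 3.
Foot F = P_0 − 3·n = (17, 25, −44); the reflection is 2F − P_0 = (41, 61, −17).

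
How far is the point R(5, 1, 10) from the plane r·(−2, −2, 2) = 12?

2/√3

d = |(-2)·5 + (-2)·1 + 2·10 − 12| / √(4 + 4 + 4) = |-4| / (2√3) = 2√3/3.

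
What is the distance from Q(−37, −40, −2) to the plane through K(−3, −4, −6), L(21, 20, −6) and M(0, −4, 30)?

20/17

KL = (24, 24, 0) and KM = (3, 0, 36), so a normal is n = KL × KM = (864, −864, −72).
n = (864, −864, −72); n·P − 1296 = 1440; |n| = 1224; distance = 1440/1224 = 20/17.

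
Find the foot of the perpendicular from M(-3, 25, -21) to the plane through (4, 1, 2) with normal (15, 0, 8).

The perpendicular from M has direction n = (15, 0, 8): r = (-3, 25, -21) + t(15, 0, 8).
Substitute into the plane: n·(M + tn) = 76 gives -213 + 289t = 76, so t = 1.
Foot = (-3, 25, -21) + 1·(15, 0, 8) = (12, 25, -13).

(12, 25, -13)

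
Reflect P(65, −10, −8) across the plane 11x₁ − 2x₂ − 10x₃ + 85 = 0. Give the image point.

(-23, 6, 72)

n = (11, −2, −10), |n|² = 225, n·P − (-85) = 900, so t = 900/225 = 4.
Foot F = P − 4·n = (21, −2, 32); the reflection is 2F − P = (−23, 6, 72).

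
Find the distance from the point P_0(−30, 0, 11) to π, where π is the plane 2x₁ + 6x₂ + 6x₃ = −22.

d = |2·(-30) + 6·0 + 6·11 − (-22)| / √(4 + 36 + 36) = |28| / (2√19) = 14√19/19.

14√19/19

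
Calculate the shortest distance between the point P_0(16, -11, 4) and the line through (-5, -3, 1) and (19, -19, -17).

A direction vector is d = (24, -16, -18).
AP = (21, -8, 3), and AP × d = (192, 450, -144).
|AP × d|² = 260100 and |d|² = 1156, so the distance is √(260100/1156) = √225 = 15.

15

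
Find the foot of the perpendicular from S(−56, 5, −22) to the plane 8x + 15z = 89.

The perpendicular from S has direction n = (8, 0, 15): r = (−56, 5, −22) + μ(8, 0, 15).
Substitute into the plane: n·(S + μn) = 89 gives -778 + 289μ = 89, so μ = 3.
Foot = (−56, 5, −22) + 3·(8, 0, 15) = (−32, 5, 23).

(-32, 5, 23)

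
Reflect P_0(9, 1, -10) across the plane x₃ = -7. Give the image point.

(9, 1, -4)

n = (0, 0, 1), |n|² = 1, n·P_0 − (-7) = -3, so t = -3/1 = -3.
Foot F = P_0 − (-3)·n = (9, 1, -7); the reflection is 2F − P_0 = (9, 1, -4).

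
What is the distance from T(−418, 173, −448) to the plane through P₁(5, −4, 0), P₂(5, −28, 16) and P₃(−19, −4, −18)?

9

P₁P₂ = (0, −24, 16) and P₁P₃ = (−24, 0, −18), so a normal is n = P₁P₂ × P₁P₃ = (432, −384, −576).
Then n·(−418, 173, −448) − 3696 = 7344.
|n| = √(186624 + 147456 + 331776) = 816, so the distance is |7344|/816 = 9.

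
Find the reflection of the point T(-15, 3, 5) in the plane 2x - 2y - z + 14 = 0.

(-3, -9, -1)

With n = (2, -2, -1), the signed offset is (n·T − (-14))/|n|² = -27/9 = -3.
T' = T − 2t·n = (-15, 3, 5) − (-6)·(2, -2, -1) = (-3, -9, -1).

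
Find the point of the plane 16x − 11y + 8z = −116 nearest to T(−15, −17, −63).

(1, -28, -55)

n = (16, −11, 8), |n|² = 441, and n·T − (-116) = -441.
t = -441/441 = -1, so the foot is T − t·n = (−15, −17, −63) − (-1)·(16, −11, 8) = (1, −28, −55).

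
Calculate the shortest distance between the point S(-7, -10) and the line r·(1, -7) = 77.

7√2/5

The normal to the line is n = (1, -7) with |n| = 5√2.
|n·S − 77| = |63 − 77| = 14, so the distance is 14/(5√2) = 7√2/5.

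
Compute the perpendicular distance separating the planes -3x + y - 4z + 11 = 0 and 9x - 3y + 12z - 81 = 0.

16/√26

Divide the second equation by -3 to match normals: -3x + y - 4z = -27.
With common normal n = (-3, 1, -4) (|n| = √26), the distance is |(-11) − (-27)|/|n| = 16/√26.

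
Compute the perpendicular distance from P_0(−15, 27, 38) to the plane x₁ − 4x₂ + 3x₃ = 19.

28/√26

Normal vector n = (1, −4, 3), and n·(−15, 27, 38) − 19 = −28.
|n| = √(1 + 16 + 9) = √26, so the distance is |-28|/√26 = 28/√26.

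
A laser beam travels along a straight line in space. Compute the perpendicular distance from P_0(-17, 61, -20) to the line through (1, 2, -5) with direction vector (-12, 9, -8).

Direction vector d = (-12, 9, -8).
AP = (-18, 59, -15); AP·d = 867, |AP|² = 4030, |d|² = 289.
distance² = |AP|² − (AP·d)²/|d|² = 4030 − 751689/289 = 1429, so the distance is √1429.

√1429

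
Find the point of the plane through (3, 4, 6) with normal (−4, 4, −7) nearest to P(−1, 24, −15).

The perpendicular from P has direction n = (−4, 4, −7): r = (−1, 24, −15) + t(−4, 4, −7).
Substitute into the plane: n·(P + tn) = -38 gives 205 + 81t = -38, so t = -3.
Foot = (−1, 24, −15) + (-3)·(−4, 4, −7) = (11, 12, 6).

(11, 12, 6)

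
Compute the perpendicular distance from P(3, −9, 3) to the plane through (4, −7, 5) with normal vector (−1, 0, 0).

1

The plane has equation n·(r − (4, −7, 5)) = 0, i.e. n·r = -4.
Then n·(3, −9, 3) − (−4) = 1.
|n| = √(1 + 0 + 0) = 1, so the distance is |1|/1 = 1.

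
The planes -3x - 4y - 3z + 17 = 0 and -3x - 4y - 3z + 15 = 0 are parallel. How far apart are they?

√34/17

With common normal n = (-3, -4, -3) (|n| = √34), the distance is |(-17) − (-15)|/|n| = 2/√34 = √34/17.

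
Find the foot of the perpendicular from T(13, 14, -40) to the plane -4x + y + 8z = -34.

(-3, 18, -8)

n = (-4, 1, 8), |n|² = 81, and n·T − (-34) = -324.
t = -324/81 = -4, so the foot is T − t·n = (13, 14, -40) − (-4)·(-4, 1, 8) = (-3, 18, -8).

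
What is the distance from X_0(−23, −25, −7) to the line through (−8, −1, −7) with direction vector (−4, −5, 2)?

Direction vector d = (−4, −5, 2).
AP = (−15, −24, 0), and AP × d = (−48, 30, −21).
|AP × d|² = 3645 and |d|² = 45, so the distance is √(3645/45) = √81 = 9.

9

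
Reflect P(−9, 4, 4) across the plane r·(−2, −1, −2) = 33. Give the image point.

(-21, -2, -8)

n = (−2, −1, −2), |n|² = 9, n·P − 33 = -27, so t = -27/9 = -3.
Foot F = P − (-3)·n = (−15, 1, −2); the reflection is 2F − P = (−21, −2, −8).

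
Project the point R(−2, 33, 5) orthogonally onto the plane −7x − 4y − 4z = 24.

(-16, 25, -3)

n = (−7, −4, −4), |n|² = 81, and n·R − 24 = -162.
t = -162/81 = -2, so the foot is R − t·n = (−2, 33, 5) − (-2)·(−7, −4, −4) = (−16, 25, −3).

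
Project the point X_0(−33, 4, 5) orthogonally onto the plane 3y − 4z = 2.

(-33, 26/5, 17/5)

n = (0, 3, −4), |n|² = 25, and n·X_0 − 2 = -10.
t = -10/25 = -2/5, so the foot is X_0 − t·n = (−33, 4, 5) − (-2/5)·(0, 3, −4) = (−33, 26/5, 17/5).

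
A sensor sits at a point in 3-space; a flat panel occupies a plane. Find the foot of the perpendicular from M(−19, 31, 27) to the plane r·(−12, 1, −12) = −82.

The perpendicular from M has direction n = (−12, 1, −12): r = (−19, 31, 27) + μ(−12, 1, −12).
Substitute into the plane: n·(M + μn) = -82 gives -65 + 289μ = -82, so μ = -1/17.
Foot = (−19, 31, 27) + (-1/17)·(−12, 1, −12) = (−311/17, 526/17, 471/17).

(-311/17, 526/17, 471/17)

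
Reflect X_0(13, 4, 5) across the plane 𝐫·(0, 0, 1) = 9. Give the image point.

With n = (0, 0, 1), the signed offset is (n·X_0 − 9)/|n|² = -4/1 = -4.
X_0' = X_0 − 2t·n = (13, 4, 5) − (-8)·(0, 0, 1) = (13, 4, 13).

(13, 4, 13)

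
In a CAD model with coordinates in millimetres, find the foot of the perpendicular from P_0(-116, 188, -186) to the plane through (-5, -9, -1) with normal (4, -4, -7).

The perpendicular from P_0 has direction n = (4, -4, -7): r = (-116, 188, -186) + μ(4, -4, -7).
Substitute into the plane: n·(P_0 + μn) = 23 gives 86 + 81μ = 23, so μ = -7/9.
Foot = (-116, 188, -186) + (-7/9)·(4, -4, -7) = (-1072/9, 1720/9, -1625/9).

(-1072/9, 1720/9, -1625/9)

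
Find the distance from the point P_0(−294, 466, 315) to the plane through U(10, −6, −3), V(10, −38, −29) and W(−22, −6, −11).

UV = (0, −32, −26) and UW = (−32, 0, −8), so a normal is n = UV × UW = (256, 832, −1024).
n = (256, 832, −1024); n·P − 640 = -10752; |n| = 1344; distance = 10752/1344 = 8.

8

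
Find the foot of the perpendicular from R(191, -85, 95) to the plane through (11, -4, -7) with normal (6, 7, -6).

The perpendicular from R has direction n = (6, 7, -6): r = (191, -85, 95) + μ(6, 7, -6).
Substitute into the plane: n·(R + μn) = 80 gives -19 + 121μ = 80, so μ = 9/11.
Foot = (191, -85, 95) + (9/11)·(6, 7, -6) = (2155/11, -872/11, 991/11).

(2155/11, -872/11, 991/11)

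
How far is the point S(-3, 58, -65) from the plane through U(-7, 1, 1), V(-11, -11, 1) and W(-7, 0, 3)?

24√41/41

UV = (-4, -12, 0) and UW = (0, -1, 2), so a normal is n = UV × UW = (-24, 8, 4).
Then n·(-3, 58, -65) - 180 = 96.
|n| = √(576 + 64 + 16) = 4√41, so the distance is |96|/(4√41) = 24√41/41.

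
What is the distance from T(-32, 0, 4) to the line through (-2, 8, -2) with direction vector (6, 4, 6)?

Direction vector d = (6, 4, 6).
AP = (-30, -8, 6), and AP × d = (-72, 216, -72).
|AP × d|² = 57024 and |d|² = 88, so the distance is √(57024/88) = √648 = 18√2.

18√2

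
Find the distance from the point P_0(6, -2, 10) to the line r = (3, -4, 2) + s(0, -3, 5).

√43

Direction vector d = (0, -3, 5).
AP = (3, 2, 8), and AP × d = (34, -15, -9).
|AP × d|² = 1462 and |d|² = 34, so the distance is √(1462/34) = √43.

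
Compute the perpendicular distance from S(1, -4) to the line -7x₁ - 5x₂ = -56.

69√74/74

d = |(-7)·1 + (-5)·(-4) − (-56)| / √(49 + 25) = |69|/√74 = 69/√74.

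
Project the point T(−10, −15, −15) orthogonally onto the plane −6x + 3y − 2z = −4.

(-4, -18, -13)

The perpendicular from T has direction n = (−6, 3, −2): r = (−10, −15, −15) + μ(−6, 3, −2).
Substitute into the plane: n·(T + μn) = -4 gives 45 + 49μ = -4, so μ = -1.
Foot = (−10, −15, −15) + (-1)·(−6, 3, −2) = (−4, −18, −13).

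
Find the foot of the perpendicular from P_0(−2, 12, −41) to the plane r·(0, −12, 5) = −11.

n = (0, −12, 5), |n|² = 169, and n·P_0 − (-11) = -338.
t = -338/169 = -2, so the foot is P_0 − t·n = (−2, 12, −41) − (-2)·(0, −12, 5) = (−2, −12, −31).

(-2, -12, -31)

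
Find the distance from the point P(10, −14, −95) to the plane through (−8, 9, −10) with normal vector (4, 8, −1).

3

The plane has equation n·(r − (−8, 9, −10)) = 0, i.e. n·r = 50.
Then n·(10, −14, −95) − 50 = −27.
|n| = √(16 + 64 + 1) = 9, so the distance is |-27|/9 = 3.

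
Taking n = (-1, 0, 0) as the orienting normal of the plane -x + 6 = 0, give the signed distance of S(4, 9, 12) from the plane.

2

n·S − (-6) = 2.
|n| = 1, so the signed distance is 2/1 = 2.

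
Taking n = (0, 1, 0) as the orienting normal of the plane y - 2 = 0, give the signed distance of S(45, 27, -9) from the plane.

n·S − 2 = 25.
|n| = 1, so the signed distance is 25/1 = 25.

25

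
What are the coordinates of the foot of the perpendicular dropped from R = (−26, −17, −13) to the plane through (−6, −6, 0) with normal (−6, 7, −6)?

(-20, -24, -7)

n = (−6, 7, −6), |n|² = 121, and n·R − (-6) = 121.
t = 121/121 = 1, so the foot is R − t·n = (−26, −17, −13) − 1·(−6, 7, −6) = (−20, −24, −7).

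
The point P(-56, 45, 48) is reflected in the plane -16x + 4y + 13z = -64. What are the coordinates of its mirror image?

(72, 13, -56)

With n = (-16, 4, 13), the signed offset is (n·P − (-64))/|n|² = 1764/441 = 4.
P' = P − 2t·n = (-56, 45, 48) − 8·(-16, 4, 13) = (72, 13, -56).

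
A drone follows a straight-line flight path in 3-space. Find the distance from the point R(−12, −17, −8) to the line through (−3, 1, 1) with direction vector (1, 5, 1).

3√6

Direction vector d = (1, 5, 1).
AP = (−9, −18, −9); AP·d = -108, |AP|² = 486, |d|² = 27.
distance² = |AP|² − (AP·d)²/|d|² = 486 − 11664/27 = 54, so the distance is 3√6.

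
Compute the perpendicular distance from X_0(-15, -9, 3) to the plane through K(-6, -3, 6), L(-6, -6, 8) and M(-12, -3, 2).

KL = (0, -3, 2) and KM = (-6, 0, -4), so a normal is n = KL × KM = (12, -12, -18).
Then n·(-15, -9, 3) - (-144) = 18.
|n| = √(144 + 144 + 324) = 6√17, so the distance is |18|/(6√17) = 3√17/17.

3/√17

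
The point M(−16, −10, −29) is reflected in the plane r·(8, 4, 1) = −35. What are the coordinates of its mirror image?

(16, 6, -25)

n = (8, 4, 1), |n|² = 81, n·M − (-35) = -162, so t = -162/81 = -2.
Foot F = M − (-2)·n = (0, −2, −27); the reflection is 2F − M = (16, 6, −25).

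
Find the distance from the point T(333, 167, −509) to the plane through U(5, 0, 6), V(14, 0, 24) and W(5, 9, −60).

7

UV = (9, 0, 18) and UW = (0, 9, −66), so a normal is n = UV × UW = (−162, 594, 81).
d = |(-162)·333 + 594·167 + 81·(-509) − (-324)| / √(26244 + 352836 + 6561) = |4347| / 621 = 7.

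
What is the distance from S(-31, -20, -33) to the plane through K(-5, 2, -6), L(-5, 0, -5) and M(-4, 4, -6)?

8

KL = (0, -2, 1) and KM = (1, 2, 0), so a normal is n = KL × KM = (-2, 1, 2).
n = (-2, 1, 2); n·P − 0 = -24; |n| = 3; distance = 24/3 = 8.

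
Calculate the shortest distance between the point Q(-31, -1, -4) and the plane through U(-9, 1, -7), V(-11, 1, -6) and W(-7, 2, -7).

UV = (-2, 0, 1) and UW = (2, 1, 0), so a normal is n = UV × UW = (-1, 2, -2).
Then n·(-31, -1, -4) - 25 = 12.
|n| = √(1 + 4 + 4) = 3, so the distance is |12|/3 = 4.

4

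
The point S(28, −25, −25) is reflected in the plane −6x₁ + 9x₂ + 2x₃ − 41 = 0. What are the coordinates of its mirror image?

With n = (−6, 9, 2), the signed offset is (n·S − 41)/|n|² = -484/121 = -4.
S' = S − 2t·n = (28, −25, −25) − (-8)·(−6, 9, 2) = (−20, 47, −9).

(-20, 47, -9)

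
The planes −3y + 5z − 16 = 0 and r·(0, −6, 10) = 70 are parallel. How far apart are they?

Divide the second equation by 2 to match normals: −3y + 5z = 35.
Both planes have normal n = (0, −3, 5), |n| = √34. Any point on the first plane is at distance |35 − 16|/|n| = 19/√34 = 19√34/34 from the second.

19/√34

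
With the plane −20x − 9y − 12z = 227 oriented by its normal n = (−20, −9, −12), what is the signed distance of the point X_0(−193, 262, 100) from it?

n·X_0 − 227 = 75.
|n| = 25, so the signed distance is 75/25 = 3.

3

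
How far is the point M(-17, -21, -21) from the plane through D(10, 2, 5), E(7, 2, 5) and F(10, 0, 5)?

DE = (-3, 0, 0) and DF = (0, -2, 0), so a normal is n = DE × DF = (0, 0, 6).
d = |6·(-21) − 30| / √(0 + 0 + 36) = |-156| / 6 = 26.

26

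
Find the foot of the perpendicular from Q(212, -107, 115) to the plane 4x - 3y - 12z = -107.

(2788/13, -1415/13, 1399/13)

n = (4, -3, -12), |n|² = 169, and n·Q − (-107) = -104.
t = -104/169 = -8/13, so the foot is Q − t·n = (212, -107, 115) − (-8/13)·(4, -3, -12) = (2788/13, -1415/13, 1399/13).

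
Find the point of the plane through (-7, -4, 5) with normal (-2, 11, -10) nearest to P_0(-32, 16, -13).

(-28, -6, 7)

The perpendicular from P_0 has direction n = (-2, 11, -10): r = (-32, 16, -13) + t(-2, 11, -10).
Substitute into the plane: n·(P_0 + tn) = -80 gives 370 + 225t = -80, so t = -2.
Foot = (-32, 16, -13) + (-2)·(-2, 11, -10) = (-28, -6, 7).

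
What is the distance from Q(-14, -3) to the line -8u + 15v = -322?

d = |(-8)·(-14) + 15·(-3) − (-322)| / √(64 + 225) = |389|/17 = 389/17.

389/17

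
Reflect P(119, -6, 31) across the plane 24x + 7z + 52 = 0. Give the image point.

n = (24, 0, 7), |n|² = 625, n·P − (-52) = 3125, so t = 3125/625 = 5.
Foot F = P − 5·n = (-1, -6, -4); the reflection is 2F − P = (-121, -6, -39).

(-121, -6, -39)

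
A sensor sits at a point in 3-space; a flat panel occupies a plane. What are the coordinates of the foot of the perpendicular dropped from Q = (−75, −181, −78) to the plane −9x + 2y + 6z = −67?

n = (−9, 2, 6), |n|² = 121, and n·Q − (-67) = -88.
t = -88/121 = -8/11, so the foot is Q − t·n = (−75, −181, −78) − (-8/11)·(−9, 2, 6) = (−897/11, −1975/11, −810/11).

(-897/11, -1975/11, -810/11)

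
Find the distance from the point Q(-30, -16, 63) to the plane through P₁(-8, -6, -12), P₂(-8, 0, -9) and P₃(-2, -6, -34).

4/23

P₁P₂ = (0, 6, 3) and P₁P₃ = (6, 0, -22), so a normal is n = P₁P₂ × P₁P₃ = (-132, 18, -36).
d = |(-132)·(-30) + 18·(-16) + (-36)·63 − 1380| / √(17424 + 324 + 1296) = |24| / 138 = 4/23.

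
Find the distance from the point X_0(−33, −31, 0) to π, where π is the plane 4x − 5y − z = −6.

Normal vector n = (4, −5, −1), and n·(−33, −31, 0) − (−6) = 29.
|n| = √(16 + 25 + 1) = √42, so the distance is |29|/√42 = 29/√42.

29√42/42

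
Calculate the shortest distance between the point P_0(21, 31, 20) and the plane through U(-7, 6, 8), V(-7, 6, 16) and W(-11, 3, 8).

UV = (0, 0, 8) and UW = (-4, -3, 0), so a normal is n = UV × UW = (24, -32, 0).
Then n·(21, 31, 20) - (-360) = -128.
|n| = √(576 + 1024 + 0) = 40, so the distance is |-128|/40 = 16/5.

16/5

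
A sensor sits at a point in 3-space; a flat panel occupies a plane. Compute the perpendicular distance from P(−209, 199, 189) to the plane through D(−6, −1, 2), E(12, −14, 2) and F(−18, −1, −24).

7

DE = (18, −13, 0) and DF = (−12, 0, −26), so a normal is n = DE × DF = (338, 468, −156).
Then n·(−209, 199, 189) − (−2808) = −4186.
|n| = √(114244 + 219024 + 24336) = 598, so the distance is |-4186|/598 = 7.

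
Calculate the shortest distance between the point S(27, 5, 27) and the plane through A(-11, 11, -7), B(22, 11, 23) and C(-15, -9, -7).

AB = (33, 0, 30) and AC = (-4, -20, 0), so a normal is n = AB × AC = (600, -120, -660).
Then n·(27, 5, 27) - (-3300) = 1080.
|n| = √(360000 + 14400 + 435600) = 900, so the distance is |1080|/900 = 6/5.

6/5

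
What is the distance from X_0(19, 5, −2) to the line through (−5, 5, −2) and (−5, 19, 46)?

24

A direction vector is d = (0, 14, 48).
AP = (24, 0, 0); AP·d = 0, |AP|² = 576, |d|² = 2500.
distance² = |AP|² − (AP·d)²/|d|² = 576 − 0/2500 = 576, so the distance is 24.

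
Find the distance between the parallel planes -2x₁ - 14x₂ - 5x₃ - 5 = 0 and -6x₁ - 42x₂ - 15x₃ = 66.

17/15

Divide the second equation by 3 to match normals: -2x₁ - 14x₂ - 5x₃ = 22.
Both planes have normal n = (-2, -14, -5), |n| = 15. Any point on the first plane is at distance |22 − 5|/|n| = 17/15 from the second.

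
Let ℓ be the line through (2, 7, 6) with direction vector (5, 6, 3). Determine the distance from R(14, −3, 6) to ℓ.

2√61

Direction vector d = (5, 6, 3).
AP = (12, −10, 0); AP·d = 0, |AP|² = 244, |d|² = 70.
distance² = |AP|² − (AP·d)²/|d|² = 244 − 0/70 = 244, so the distance is 2√61.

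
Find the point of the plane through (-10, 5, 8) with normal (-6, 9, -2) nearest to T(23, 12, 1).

(17, 21, -1)

The perpendicular from T has direction n = (-6, 9, -2): r = (23, 12, 1) + μ(-6, 9, -2).
Substitute into the plane: n·(T + μn) = 89 gives -32 + 121μ = 89, so μ = 1.
Foot = (23, 12, 1) + 1·(-6, 9, -2) = (17, 21, -1).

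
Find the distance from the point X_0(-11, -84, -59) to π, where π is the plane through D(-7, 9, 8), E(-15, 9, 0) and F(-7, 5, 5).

27/√41

DE = (-8, 0, -8) and DF = (0, -4, -3), so a normal is n = DE × DF = (-32, -24, 32).
Then n·(-11, -84, -59) - 264 = 216.
|n| = √(1024 + 576 + 1024) = 8√41, so the distance is |216|/(8√41) = 27/√41.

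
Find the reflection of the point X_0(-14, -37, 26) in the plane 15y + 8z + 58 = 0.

n = (0, 15, 8), |n|² = 289, n·X_0 − (-58) = -289, so t = -289/289 = -1.
Foot F = X_0 − (-1)·n = (-14, -22, 34); the reflection is 2F − X_0 = (-14, -7, 42).

(-14, -7, 42)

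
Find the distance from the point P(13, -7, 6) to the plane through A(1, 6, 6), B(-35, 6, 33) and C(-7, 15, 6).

AB = (-36, 0, 27) and AC = (-8, 9, 0), so a normal is n = AB × AC = (-243, -216, -324).
Then n·(13, -7, 6) - (-3483) = -108.
|n| = √(59049 + 46656 + 104976) = 459, so the distance is |-108|/459 = 4/17.

4/17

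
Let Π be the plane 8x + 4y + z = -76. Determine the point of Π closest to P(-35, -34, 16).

(-3, -18, 20)

The perpendicular from P has direction n = (8, 4, 1): r = (-35, -34, 16) + λ(8, 4, 1).
Substitute into the plane: n·(P + λn) = -76 gives -400 + 81λ = -76, so λ = 4.
Foot = (-35, -34, 16) + 4·(8, 4, 1) = (-3, -18, 20).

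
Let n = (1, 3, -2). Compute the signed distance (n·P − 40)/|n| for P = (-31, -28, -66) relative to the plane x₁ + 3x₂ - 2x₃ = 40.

-23√14/14

n·P − 40 = -23.
|n| = √14, so the signed distance is -23√14/14.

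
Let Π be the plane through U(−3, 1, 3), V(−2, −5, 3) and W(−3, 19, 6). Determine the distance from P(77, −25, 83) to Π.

26√73/73

UV = (1, −6, 0) and UW = (0, 18, 3), so a normal is n = UV × UW = (−18, −3, 18).
Then n·(77, −25, 83) − 105 = 78.
|n| = √(324 + 9 + 324) = 3√73, so the distance is |78|/(3√73) = 26√73/73.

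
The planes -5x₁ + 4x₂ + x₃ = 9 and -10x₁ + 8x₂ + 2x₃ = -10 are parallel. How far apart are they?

14/√42

Divide the second equation by 2 to match normals: -5x₁ + 4x₂ + x₃ = -5.
With common normal n = (-5, 4, 1) (|n| = √42), the distance is |9 − (-5)|/|n| = 14/√42.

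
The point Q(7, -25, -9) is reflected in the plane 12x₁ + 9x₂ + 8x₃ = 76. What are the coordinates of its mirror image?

With n = (12, 9, 8), the signed offset is (n·Q − 76)/|n|² = -289/289 = -1.
Q' = Q − 2t·n = (7, -25, -9) − (-2)·(12, 9, 8) = (31, -7, 7).

(31, -7, 7)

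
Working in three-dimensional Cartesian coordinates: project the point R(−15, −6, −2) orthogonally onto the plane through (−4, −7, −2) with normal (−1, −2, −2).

(-14, -4, 0)

n = (−1, −2, −2), |n|² = 9, and n·R − 22 = 9.
t = 9/9 = 1, so the foot is R − t·n = (−15, −6, −2) − 1·(−1, −2, −2) = (−14, −4, 0).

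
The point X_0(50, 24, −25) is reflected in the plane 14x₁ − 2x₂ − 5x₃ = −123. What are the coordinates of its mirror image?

(-62, 40, 15)

n = (14, −2, −5), |n|² = 225, n·X_0 − (-123) = 900, so t = 900/225 = 4.
Foot F = X_0 − 4·n = (−6, 32, −5); the reflection is 2F − X_0 = (−62, 40, 15).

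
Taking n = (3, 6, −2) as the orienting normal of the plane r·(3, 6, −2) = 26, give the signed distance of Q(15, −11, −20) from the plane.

n·Q − 26 = -7.
|n| = 7, so the signed distance is -7/7 = -1.

-1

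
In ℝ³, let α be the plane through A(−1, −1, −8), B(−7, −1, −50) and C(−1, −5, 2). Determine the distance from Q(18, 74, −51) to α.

23/15

AB = (−6, 0, −42) and AC = (0, −4, 10), so a normal is n = AB × AC = (−168, 60, 24).
d = |(-168)·18 + 60·74 + 24·(-51) − (-84)| / √(28224 + 3600 + 576) = |276| / 180 = 23/15.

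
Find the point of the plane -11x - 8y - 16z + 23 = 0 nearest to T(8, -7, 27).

n = (-11, -8, -16), |n|² = 441, and n·T − (-23) = -441.
t = -441/441 = -1, so the foot is T − t·n = (8, -7, 27) − (-1)·(-11, -8, -16) = (-3, -15, 11).

(-3, -15, 11)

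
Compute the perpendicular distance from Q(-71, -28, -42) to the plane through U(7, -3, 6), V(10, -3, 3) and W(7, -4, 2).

UV = (3, 0, -3) and UW = (0, -1, -4), so a normal is n = UV × UW = (-3, 12, -3).
Then n·(-71, -28, -42) - (-75) = 78.
|n| = √(9 + 144 + 9) = 9√2, so the distance is |78|/(9√2) = 13√2/3.

13√2/3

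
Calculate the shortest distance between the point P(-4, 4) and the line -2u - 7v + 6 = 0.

14/√53

d = |(-2)·(-4) + (-7)·4 − (-6)| / √(4 + 49) = |-14|/√53 = 14√53/53.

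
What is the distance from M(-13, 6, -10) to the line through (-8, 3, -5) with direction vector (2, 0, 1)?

Direction vector d = (2, 0, 1).
AP = (-5, 3, -5); AP·d = -15, |AP|² = 59, |d|² = 5.
distance² = |AP|² − (AP·d)²/|d|² = 59 − 225/5 = 14, so the distance is √14.

√14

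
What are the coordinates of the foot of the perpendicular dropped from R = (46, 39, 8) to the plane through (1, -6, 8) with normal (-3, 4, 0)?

n = (-3, 4, 0), |n|² = 25, and n·R − (-27) = 45.
t = 45/25 = 9/5, so the foot is R − t·n = (46, 39, 8) − (9/5)·(-3, 4, 0) = (257/5, 159/5, 8).

(257/5, 159/5, 8)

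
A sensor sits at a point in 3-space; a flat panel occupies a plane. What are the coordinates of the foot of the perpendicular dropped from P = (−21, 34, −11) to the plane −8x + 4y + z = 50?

n = (−8, 4, 1), |n|² = 81, and n·P − 50 = 243.
t = 243/81 = 3, so the foot is P − t·n = (−21, 34, −11) − 3·(−8, 4, 1) = (3, 22, −14).

(3, 22, -14)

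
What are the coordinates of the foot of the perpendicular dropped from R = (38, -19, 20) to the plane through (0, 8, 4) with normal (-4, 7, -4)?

n = (-4, 7, -4), |n|² = 81, and n·R − 40 = -405.
t = -405/81 = -5, so the foot is R − t·n = (38, -19, 20) − (-5)·(-4, 7, -4) = (18, 16, 0).

(18, 16, 0)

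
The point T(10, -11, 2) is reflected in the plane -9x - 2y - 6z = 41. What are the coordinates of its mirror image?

n = (-9, -2, -6), |n|² = 121, n·T − 41 = -121, so t = -121/121 = -1.
Foot F = T − (-1)·n = (1, -13, -4); the reflection is 2F − T = (-8, -15, -10).

(-8, -15, -10)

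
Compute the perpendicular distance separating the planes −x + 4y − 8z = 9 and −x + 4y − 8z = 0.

With common normal n = (−1, 4, −8) (|n| = 9), the distance is |9 − 0|/|n| = 9/9 = 1.

1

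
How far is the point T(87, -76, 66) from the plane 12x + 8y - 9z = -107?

d = |12·87 + 8·(-76) + (-9)·66 − (-107)| / √(144 + 64 + 81) = |-51| / 17 = 3.

3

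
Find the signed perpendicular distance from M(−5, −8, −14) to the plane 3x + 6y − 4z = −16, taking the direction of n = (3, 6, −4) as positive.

n·M − (-16) = 9.
|n| = √61, so the signed distance is 9/√61.

9/√61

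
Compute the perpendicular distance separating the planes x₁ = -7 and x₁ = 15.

22

With common normal n = (1, 0, 0) (|n| = 1), the distance is |(-7) − 15|/|n| = 22/1 = 22.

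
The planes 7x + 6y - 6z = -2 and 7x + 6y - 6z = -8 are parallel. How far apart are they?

6/11

Both planes have normal n = (7, 6, -6), |n| = 11. Any point on the first plane is at distance |(-8) − (-2)|/|n| = 6/11 from the second.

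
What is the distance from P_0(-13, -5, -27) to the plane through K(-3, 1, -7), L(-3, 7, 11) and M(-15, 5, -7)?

8/√11

KL = (0, 6, 18) and KM = (-12, 4, 0), so a normal is n = KL × KM = (-72, -216, 72).
n = (-72, -216, 72); n·P − (-504) = 576; |n| = 72√11; distance = 576/(72√11) = 8√11/11.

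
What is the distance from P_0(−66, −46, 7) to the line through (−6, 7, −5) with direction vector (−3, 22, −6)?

3√493

Direction vector d = (−3, 22, −6).
AP = (−60, −53, 12); AP·d = -1058, |AP|² = 6553, |d|² = 529.
distance² = |AP|² − (AP·d)²/|d|² = 6553 − 1119364/529 = 4437, so the distance is 3√493.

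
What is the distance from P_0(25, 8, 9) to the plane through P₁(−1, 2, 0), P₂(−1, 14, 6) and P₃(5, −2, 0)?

16/7

P₁P₂ = (0, 12, 6) and P₁P₃ = (6, −4, 0), so a normal is n = P₁P₂ × P₁P₃ = (24, 36, −72).
d = |24·25 + 36·8 + (-72)·9 − 48| / √(576 + 1296 + 5184) = |192| / 84 = 16/7.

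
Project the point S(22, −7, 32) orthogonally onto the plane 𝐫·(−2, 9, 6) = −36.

The perpendicular from S has direction n = (−2, 9, 6): r = (22, −7, 32) + μ(−2, 9, 6).
Substitute into the plane: n·(S + μn) = -36 gives 85 + 121μ = -36, so μ = -1.
Foot = (22, −7, 32) + (-1)·(−2, 9, 6) = (24, −16, 26).

(24, -16, 26)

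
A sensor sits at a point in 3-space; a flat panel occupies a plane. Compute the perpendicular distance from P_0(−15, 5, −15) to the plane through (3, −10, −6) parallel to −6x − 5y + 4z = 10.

Parallel planes share the normal n = (−6, −5, 4); since (3, −10, −6) lies on the plane, its equation is −6x − 5y + 4z = 8.
d = |(-6)·(-15) + (-5)·5 + 4·(-15) − 8| / √(36 + 25 + 16) = |-3| / √77 = 3/√77.

3√77/77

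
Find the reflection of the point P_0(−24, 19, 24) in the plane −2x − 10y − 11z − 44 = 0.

(-32, -21, -20)

n = (−2, −10, −11), |n|² = 225, n·P_0 − 44 = -450, so t = -450/225 = -2.
Foot F = P_0 − (-2)·n = (−28, −1, 2); the reflection is 2F − P_0 = (−32, −21, −20).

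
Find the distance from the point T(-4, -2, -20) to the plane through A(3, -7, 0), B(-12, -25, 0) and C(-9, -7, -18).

AB = (-15, -18, 0) and AC = (-12, 0, -18), so a normal is n = AB × AC = (324, -270, -216).
d = |324·(-4) + (-270)·(-2) + (-216)·(-20) − 2862| / √(104976 + 72900 + 46656) = |702| / (54√77) = 13√77/77.

13/√77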